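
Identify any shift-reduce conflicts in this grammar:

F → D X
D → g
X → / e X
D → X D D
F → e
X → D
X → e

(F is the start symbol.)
Yes — I2: [X → D .] vs [D → . g]; I7: [X → D .] vs [D → . g]; I11: [F → D X .] vs [D → . g]; I13: [X → / e X .] vs [D → . g]

A shift-reduce conflict occurs when an LR(0) state has both:
  - a complete (reduce) item [A → α .] (dot at the end), and
  - a shift item [B → β . c γ] (dot before a terminal).

Augment with F' → F and build the canonical LR(0) collection (I0 = CLOSURE({[F' → . F]}), then GOTO on every symbol after a dot until no new states appear). It has 14 states:
  I0: { [D → . X D D], [D → . g], [F → . D X], [F → . e], [F' → . F], [X → . / e X], [X → . D], [X → . e] }  — shift
  I1: { [X → / . e X] }  — shift
  I2: { [D → . X D D], [D → . g], [F → D . X], [X → . / e X], [X → . D], [X → . e], [X → D .] }  — shift, reduce
  I3: { [F' → F .] }  — accept
  I4: { [D → . X D D], [D → . g], [D → X . D D], [X → . / e X], [X → . D], [X → . e] }  — shift
  I5: { [F → e .], [X → e .] }  — 2 reduces
  I6: { [D → g .] }  — reduce
  I7: { [D → . X D D], [D → . g], [D → X D . D], [X → . / e X], [X → . D], [X → . e], [X → D .] }  — shift, reduce
  I8: { [X → e .] }  — reduce
  I9: { [D → X D D .], [X → D .] }  — 2 reduces
  I10: { [X → D .] }  — reduce
  I11: { [D → . X D D], [D → . g], [D → X . D D], [F → D X .], [X → . / e X], [X → . D], [X → . e] }  — shift, reduce
  I12: { [D → . X D D], [D → . g], [X → . / e X], [X → . D], [X → . e], [X → / e . X] }  — shift
  I13: { [D → . X D D], [D → . g], [D → X . D D], [X → . / e X], [X → . D], [X → . e], [X → / e X .] }  — shift, reduce

I2 contains reduce item [X → D .] and shift items [D → . g], [X → . / e X], [X → . e] — shift-reduce conflict.
I7 contains reduce item [X → D .] and shift items [D → . g], [X → . / e X], [X → . e] — shift-reduce conflict.
I11 contains reduce item [F → D X .] and shift items [D → . g], [X → . / e X], [X → . e] — shift-reduce conflict.
I13 contains reduce item [X → / e X .] and shift items [D → . g], [X → . / e X], [X → . e] — shift-reduce conflict.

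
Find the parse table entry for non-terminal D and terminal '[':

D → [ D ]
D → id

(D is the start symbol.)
D → [ D ]

To find M[D, '['], we find productions for D where '[' is in the predict set (PREDICT(N → α) = (FIRST(α) \ {ε}) ∪ (FOLLOW(N) if α ⇒* ε)).

D → [ D ]: PREDICT = { '[' }
  '[' is in predict set, so this production goes in M[D, '[']
D → id: PREDICT = { 'id' }

M[D, '['] = D → [ D ]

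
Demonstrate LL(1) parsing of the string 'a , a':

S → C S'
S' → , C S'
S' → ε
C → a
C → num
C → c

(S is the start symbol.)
LL(1) parsing maintains a stack (initially the start symbol over $) and the input. At each step: if the stack top is a terminal, match it against the current input token; if it is a non-terminal N, replace it with the RHS of M[N, lookahead] (the unique production whose predict set contains the lookahead).

Stack is shown with the top on the left.

Stack     Input    Action
-------------------------
S $       a , a $  output S → C S'
C S' $    a , a $  output C → a
a S' $    a , a $  match 'a'
S' $      , a $    output S' → , C S'
, C S' $  , a $    match ','
C S' $    a $      output C → a
a S' $    a $      match 'a'
S' $      $        output S' → ε
$         $        accept

The string is accepted.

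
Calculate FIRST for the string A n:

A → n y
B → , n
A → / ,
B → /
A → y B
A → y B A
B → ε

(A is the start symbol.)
FIRST sets of the non-terminals involved (from the grammar, by fixed-point iteration):
  FIRST(A) = { '/', 'n', 'y' }

To compute FIRST(A n), process the symbols left to right:
Symbol A is a non-terminal. Add FIRST(A) \ {ε} = { '/', 'n', 'y' }
A is not nullable (ε ∉ FIRST(A)), so stop here.
FIRST(A n) = { '/', 'n', 'y' }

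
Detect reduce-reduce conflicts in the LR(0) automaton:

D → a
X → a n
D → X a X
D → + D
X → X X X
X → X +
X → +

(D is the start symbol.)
A reduce-reduce conflict occurs when an LR(0) state has two complete items [A → α .] and [B → β .] — both call for a reduction, and with no lookahead the parser cannot choose between them.

Augment with D' → D and build the canonical LR(0) collection (I0 = CLOSURE({[D' → . D]}), then GOTO on every symbol after a dot until no new states appear). It has 14 states:
  I0: { [D → . + D], [D → . X a X], [D → . a], [D' → . D], [X → . +], [X → . X +], [X → . X X X], [X → . a n] }  — shift
  I1: { [D → + . D], [D → . + D], [D → . X a X], [D → . a], [X → + .], [X → . +], [X → . X +], [X → . X X X], [X → . a n] }  — shift, reduce
  I2: { [D' → D .] }  — accept
  I3: { [D → X . a X], [X → . +], [X → . X +], [X → . X X X], [X → . a n], [X → X . +], [X → X . X X] }  — shift
  I4: { [D → a .], [X → a . n] }  — shift, reduce
  I5: { [X → a n .] }  — reduce
  I6: { [X → + .], [X → X + .] }  — 2 reduces
  I7: { [X → . +], [X → . X +], [X → . X X X], [X → . a n], [X → X . +], [X → X . X X], [X → X X . X] }  — shift
  I8: { [D → X a . X], [X → . +], [X → . X +], [X → . X X X], [X → . a n], [X → a . n] }  — shift
  I9: { [X → + .] }  — reduce
  I10: { [D → X a X .], [X → . +], [X → . X +], [X → . X X X], [X → . a n], [X → X . +], [X → X . X X] }  — shift, reduce
  I11: { [X → a . n] }  — shift
  I12: { [X → . +], [X → . X +], [X → . X X X], [X → . a n], [X → X . +], [X → X . X X], [X → X X . X], [X → X X X .] }  — shift, reduce
  I13: { [D → + D .] }  — reduce

I6 contains complete items [X → + .], [X → X + .] — reduce-reduce conflict.

Answer: Yes — I6: [X → + .] vs [X → X + .]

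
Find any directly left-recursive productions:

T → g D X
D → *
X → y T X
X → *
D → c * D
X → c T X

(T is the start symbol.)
Direct left recursion occurs when N → N α for some non-terminal N (the right-hand side begins with the left-hand side itself).

T → g D X: starts with g
D → *: starts with '*'
X → y T X: starts with y
X → *: starts with '*'
D → c * D: starts with c
X → c T X: starts with c

No direct left recursion found.

Answer: No direct left recursion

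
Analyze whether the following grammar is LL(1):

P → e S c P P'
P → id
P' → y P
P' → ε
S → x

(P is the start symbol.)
No. Predict set conflict for P': { 'y' }

Relevant sets:
  FOLLOW(P') = { $, 'y' }

For P:
  PREDICT(P → e S c P P') = { 'e' }
  PREDICT(P → id) = { 'id' }
For P':
  PREDICT(P' → y P) = { 'y' }
  PREDICT(P' → ε) = { $, 'y' }
S has a single production, so nothing to check there.

Conflict found: Predict set conflict for P': { 'y' }
The grammar is NOT LL(1).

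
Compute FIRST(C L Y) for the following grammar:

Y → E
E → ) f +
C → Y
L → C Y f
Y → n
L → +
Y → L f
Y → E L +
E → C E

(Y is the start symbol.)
{ ')', '+', 'n' }

FIRST sets of the non-terminals involved (from the grammar, by fixed-point iteration):
  FIRST(C) = { ')', '+', 'n' }

To compute FIRST(C L Y), process the symbols left to right:
Symbol C is a non-terminal. Add FIRST(C) \ {ε} = { ')', '+', 'n' }
C is not nullable (ε ∉ FIRST(C)), so stop here.
FIRST(C L Y) = { ')', '+', 'n' }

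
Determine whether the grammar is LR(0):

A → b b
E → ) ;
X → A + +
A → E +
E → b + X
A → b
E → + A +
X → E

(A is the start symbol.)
No. Shift-reduce conflict between [A → b .] and [A → b . b]

A grammar is LR(0) if no state in the canonical LR(0) collection has:
  - both a shift item (dot before a terminal) and a complete item (shift-reduce conflict), or
  - two or more complete items (reduce-reduce conflict; the accept item [A' → A .] counts as a complete item here).

Augment with A' → A and build the canonical LR(0) collection (I0 = CLOSURE({[A' → . A]}), then GOTO on every symbol after a dot until no new states appear). It has 17 states:
  I0: { [A → . E +], [A → . b b], [A → . b], [A' → . A], [E → . ) ;], [E → . + A +], [E → . b + X] }  — shift
  I1: { [E → ) . ;] }  — shift
  I2: { [A → . E +], [A → . b b], [A → . b], [E → + . A +], [E → . ) ;], [E → . + A +], [E → . b + X] }  — shift
  I3: { [A' → A .] }  — accept
  I4: { [A → E . +] }  — shift
  I5: { [A → b . b], [A → b .], [E → b . + X] }  — shift, reduce
  I6: { [A → . E +], [A → . b b], [A → . b], [E → . ) ;], [E → . + A +], [E → . b + X], [E → b + . X], [X → . A + +], [X → . E] }  — shift
  I7: { [A → b b .] }  — reduce
  I8: { [X → A . + +] }  — shift
  I9: { [A → E . +], [X → E .] }  — shift, reduce
  I10: { [E → b + X .] }  — reduce
  I11: { [A → E + .] }  — reduce
  I12: { [X → A + . +] }  — shift
  I13: { [X → A + + .] }  — reduce
  I14: { [E → + A . +] }  — shift
  I15: { [E → + A + .] }  — reduce
  I16: { [E → ) ; .] }  — reduce

Conflict in state I5:
  Shift-reduce conflict between [A → b .] and [A → b . b]
So the grammar is NOT LR(0).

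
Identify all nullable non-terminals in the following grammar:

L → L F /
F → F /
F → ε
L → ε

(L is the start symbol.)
{ 'F', 'L' }

A non-terminal is nullable if it can derive ε (the empty string): either it has an ε-production, or it has a production whose right-hand side consists entirely of nullable non-terminals.

ε-productions: F → ε, L → ε
So F, L are immediately nullable.
Every non-terminal is now nullable.
Nullable = { 'F', 'L' }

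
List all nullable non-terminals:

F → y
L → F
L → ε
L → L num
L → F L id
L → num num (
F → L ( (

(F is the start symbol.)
A non-terminal is nullable if it can derive ε (the empty string): either it has an ε-production, or it has a production whose right-hand side consists entirely of nullable non-terminals.

ε-productions: L → ε
So L is immediately nullable.
No further non-terminal can be added: every production for the remaining non-terminals contains a terminal or a non-nullable non-terminal.
Nullable = { 'L' }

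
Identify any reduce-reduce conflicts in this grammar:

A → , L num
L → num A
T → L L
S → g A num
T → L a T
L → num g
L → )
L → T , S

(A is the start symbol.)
Augment with A' → A and build the canonical LR(0) collection (I0 = CLOSURE({[A' → . A]}), then GOTO on every symbol after a dot until no new states appear). It has 19 states:
  I0: { [A → . , L num], [A' → . A] }  — shift
  I1: { [A → , . L num], [L → . )], [L → . T , S], [L → . num A], [L → . num g], [T → . L L], [T → . L a T] }  — shift
  I2: { [A' → A .] }  — accept
  I3: { [L → ) .] }  — reduce
  I4: { [A → , L . num], [L → . )], [L → . T , S], [L → . num A], [L → . num g], [T → . L L], [T → . L a T], [T → L . L], [T → L . a T] }  — shift
  I5: { [L → T . , S] }  — shift
  I6: { [A → . , L num], [L → num . A], [L → num . g] }  — shift
  I7: { [L → num A .] }  — reduce
  I8: { [L → num g .] }  — reduce
  I9: { [L → T , . S], [S → . g A num] }  — shift
  I10: { [L → T , S .] }  — reduce
  I11: { [A → . , L num], [S → g . A num] }  — shift
  I12: { [S → g A . num] }  — shift
  I13: { [S → g A num .] }  — reduce
  I14: { [L → . )], [L → . T , S], [L → . num A], [L → . num g], [T → . L L], [T → . L a T], [T → L . L], [T → L . a T], [T → L L .] }  — shift, reduce
  I15: { [L → . )], [L → . T , S], [L → . num A], [L → . num g], [T → . L L], [T → . L a T], [T → L a . T] }  — shift
  I16: { [A → , L num .], [A → . , L num], [L → num . A], [L → num . g] }  — shift, reduce
  I17: { [L → . )], [L → . T , S], [L → . num A], [L → . num g], [T → . L L], [T → . L a T], [T → L . L], [T → L . a T] }  — shift
  I18: { [L → T . , S], [T → L a T .] }  — shift, reduce

No state contains more than one complete item.

Answer: No reduce-reduce conflicts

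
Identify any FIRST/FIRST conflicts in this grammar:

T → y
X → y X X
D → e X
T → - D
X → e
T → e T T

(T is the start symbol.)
No FIRST/FIRST conflicts.

A FIRST/FIRST conflict occurs when two productions N → α and N → β for the same non-terminal have FIRST(α) ∩ FIRST(β) ≠ ∅ (with ε ∈ FIRST of a nullable right-hand side, so two nullable alternatives also conflict).

Productions for T:
  T → y: FIRST = { 'y' }
  T → - D: FIRST = { '-' }
  T → e T T: FIRST = { 'e' }
Productions for X:
  X → y X X: FIRST = { 'y' }
  X → e: FIRST = { 'e' }
D has only one production, so no FIRST/FIRST conflict is possible there.

All alternatives of each non-terminal have pairwise disjoint FIRST sets.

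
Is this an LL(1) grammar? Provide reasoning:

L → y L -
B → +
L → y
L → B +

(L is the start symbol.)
No. Predict set conflict for L: { 'y' }

A grammar is LL(1) if for each non-terminal N with multiple productions, the predict sets of those productions are pairwise disjoint, where PREDICT(N → α) = (FIRST(α) \ {ε}) ∪ (FOLLOW(N) if α ⇒* ε).

Relevant sets:
  FIRST(B) = { '+' }

For L:
  PREDICT(L → y L '-') = { 'y' }
  PREDICT(L → y) = { 'y' }
  PREDICT(L → B '+') = { '+' }
B has a single production, so nothing to check there.

Conflict found: Predict set conflict for L: { 'y' }
The grammar is NOT LL(1).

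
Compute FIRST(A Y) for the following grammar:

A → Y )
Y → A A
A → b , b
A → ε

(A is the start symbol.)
FIRST sets of the non-terminals involved (from the grammar, by fixed-point iteration):
  FIRST(A) = { ')', 'b', ε }
  FIRST(Y) = { ')', 'b', ε }

To compute FIRST(A Y), process the symbols left to right:
Symbol A is a non-terminal. Add FIRST(A) \ {ε} = { ')', 'b' }
A is nullable (ε ∈ FIRST(A)), continue to the next symbol.
Symbol Y is a non-terminal. Add FIRST(Y) \ {ε} = { ')', 'b' }
Y is nullable (ε ∈ FIRST(Y)), continue to the next symbol.
All symbols are nullable, so ε is in the result.
FIRST(A Y) = { ')', 'b', ε }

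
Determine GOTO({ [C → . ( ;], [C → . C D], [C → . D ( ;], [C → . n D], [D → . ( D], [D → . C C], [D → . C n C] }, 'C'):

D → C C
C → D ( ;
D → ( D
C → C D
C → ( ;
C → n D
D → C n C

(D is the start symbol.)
GOTO(I, 'C') = CLOSURE({ [A → αX.β] : [A → α.Xβ] ∈ I, X = 'C' })

Items with dot before 'C', with the dot advanced:
  [C → . C D] → [C → C . D]
  [D → . C C] → [D → C . C]
  [D → . C n C] → [D → C . n C]
Closure of the advanced items:
  [C → C . D] has the dot before D: add [D → . C C], [D → . ( D], [D → . C n C]
  [D → C . C] has the dot before C: add [C → . D ( ;], [C → . C D], [C → . ( ;], [C → . n D]

GOTO = { [C → . ( ;], [C → . C D], [C → . D ( ;], [C → . n D], [C → C . D], [D → . ( D], [D → . C C], [D → . C n C], [D → C . C], [D → C . n C] }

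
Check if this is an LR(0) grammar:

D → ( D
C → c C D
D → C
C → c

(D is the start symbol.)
A grammar is LR(0) if no state in the canonical LR(0) collection has:
  - both a shift item (dot before a terminal) and a complete item (shift-reduce conflict), or
  - two or more complete items (reduce-reduce conflict; the accept item [D' → D .] counts as a complete item here).

Augment with D' → D and build the canonical LR(0) collection (I0 = CLOSURE({[D' → . D]}), then GOTO on every symbol after a dot until no new states appear). It has 8 states:
  I0: { [C → . c C D], [C → . c], [D → . ( D], [D → . C], [D' → . D] }  — shift
  I1: { [C → . c C D], [C → . c], [D → ( . D], [D → . ( D], [D → . C] }  — shift
  I2: { [D → C .] }  — reduce
  I3: { [D' → D .] }  — accept
  I4: { [C → . c C D], [C → . c], [C → c . C D], [C → c .] }  — shift, reduce
  I5: { [C → . c C D], [C → . c], [C → c C . D], [D → . ( D], [D → . C] }  — shift
  I6: { [C → c C D .] }  — reduce
  I7: { [D → ( D .] }  — reduce

Conflict in state I4:
  Shift-reduce conflict between [C → c .] and [C → . c]
So the grammar is NOT LR(0).

Answer: No. Shift-reduce conflict between [C → c .] and [C → . c]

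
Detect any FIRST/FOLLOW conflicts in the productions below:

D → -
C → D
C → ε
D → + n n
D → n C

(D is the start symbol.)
A FIRST/FOLLOW conflict occurs when a non-terminal N has a nullable alternative N → β (β ⇒* ε) and another alternative N → α with FIRST(α) ∩ FOLLOW(N) ≠ ∅: on such a lookahead the parser cannot decide between expanding α and letting N vanish via β.

Nullable non-terminals: C.
FIRST sets used below: FIRST(D) = { '+', '-', 'n' }

C: nullable alternative(s) C → ε; FOLLOW(C) = { $ }
  C → D: FIRST \ {ε} = { '+', '-', 'n' } — disjoint from FOLLOW(C)
  C → ε: FIRST \ {ε} = { } — this is the only nullable alternative, skip

D has no nullable alternative, so no FIRST/FOLLOW check is needed there.

No FIRST/FOLLOW conflicts found.

Answer: No FIRST/FOLLOW conflicts.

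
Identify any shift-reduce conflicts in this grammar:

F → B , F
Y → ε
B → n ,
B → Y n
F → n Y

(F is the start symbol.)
Yes — I0: [Y → .] vs [B → . n ,]; I4: [Y → .] vs [B → n . ,]; I8: [Y → .] vs [B → . n ,]

A shift-reduce conflict occurs when an LR(0) state has both:
  - a complete (reduce) item [A → α .] (dot at the end), and
  - a shift item [B → β . c γ] (dot before a terminal).

Augment with F' → F and build the canonical LR(0) collection (I0 = CLOSURE({[F' → . F]}), then GOTO on every symbol after a dot until no new states appear). It has 10 states:
  I0: { [B → . Y n], [B → . n ,], [F → . B , F], [F → . n Y], [F' → . F], [Y → .] }  — shift, reduce
  I1: { [F → B . , F] }  — shift
  I2: { [F' → F .] }  — accept
  I3: { [B → Y . n] }  — shift
  I4: { [B → n . ,], [F → n . Y], [Y → .] }  — shift, reduce
  I5: { [B → n , .] }  — reduce
  I6: { [F → n Y .] }  — reduce
  I7: { [B → Y n .] }  — reduce
  I8: { [B → . Y n], [B → . n ,], [F → . B , F], [F → . n Y], [F → B , . F], [Y → .] }  — shift, reduce
  I9: { [F → B , F .] }  — reduce

I0 contains reduce item [Y → .] and shift items [B → . n ,], [F → . n Y] — shift-reduce conflict.
I4 contains reduce item [Y → .] and shift item [B → n . ,] — shift-reduce conflict.
I8 contains reduce item [Y → .] and shift items [B → . n ,], [F → . n Y] — shift-reduce conflict.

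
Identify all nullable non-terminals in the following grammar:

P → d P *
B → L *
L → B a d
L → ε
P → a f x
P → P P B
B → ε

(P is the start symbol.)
{ 'B', 'L' }

A non-terminal is nullable if it can derive ε (the empty string): either it has an ε-production, or it has a production whose right-hand side consists entirely of nullable non-terminals.

ε-productions: L → ε, B → ε
So L, B are immediately nullable.
No further non-terminal can be added: every production for the remaining non-terminals contains a terminal or a non-nullable non-terminal.
Nullable = { 'B', 'L' }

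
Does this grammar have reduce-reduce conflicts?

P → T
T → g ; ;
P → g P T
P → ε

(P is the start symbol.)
A reduce-reduce conflict occurs when an LR(0) state has two complete items [A → α .] and [B → β .] — both call for a reduction, and with no lookahead the parser cannot choose between them.

Augment with P' → P and build the canonical LR(0) collection (I0 = CLOSURE({[P' → . P]}), then GOTO on every symbol after a dot until no new states appear). It has 9 states:
  I0: { [P → . T], [P → . g P T], [P → .], [P' → . P], [T → . g ; ;] }  — shift, reduce
  I1: { [P' → P .] }  — accept
  I2: { [P → T .] }  — reduce
  I3: { [P → . T], [P → . g P T], [P → .], [P → g . P T], [T → . g ; ;], [T → g . ; ;] }  — shift, reduce
  I4: { [T → g ; . ;] }  — shift
  I5: { [P → g P . T], [T → . g ; ;] }  — shift
  I6: { [P → g P T .] }  — reduce
  I7: { [T → g . ; ;] }  — shift
  I8: { [T → g ; ; .] }  — reduce

No state contains more than one complete item.

Answer: No reduce-reduce conflicts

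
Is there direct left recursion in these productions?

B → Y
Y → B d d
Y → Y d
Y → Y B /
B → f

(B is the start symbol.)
B → Y: starts with Y
Y → B d d: starts with B
Y → Y d: LEFT RECURSIVE (starts with Y)
Y → Y B /: LEFT RECURSIVE (starts with Y)
B → f: starts with f

The grammar has direct left recursion on: Y.

Answer: Yes, Y is left-recursive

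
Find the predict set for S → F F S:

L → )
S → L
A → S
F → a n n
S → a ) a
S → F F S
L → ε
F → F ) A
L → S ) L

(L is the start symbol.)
{ 'a' }

PREDICT(S → F F S) = (FIRST(RHS) \ {ε}) ∪ (FOLLOW(S) if ε ∈ FIRST(RHS), i.e. RHS ⇒* ε)
FIRST(F) = { 'a' }
FIRST(F F S) = { 'a' }
ε ∉ FIRST(F F S), so FOLLOW(S) is not added.
PREDICT(S → F F S) = { 'a' }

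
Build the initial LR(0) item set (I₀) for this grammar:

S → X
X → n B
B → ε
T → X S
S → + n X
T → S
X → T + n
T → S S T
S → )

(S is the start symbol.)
First, augment the grammar with S' → S
I₀ = CLOSURE({ [S' → . S] }):
  [S' → . S] has the dot before S: add [S → . X], [S → . + n X], [S → . )]
  [S → . X] has the dot before X: add [X → . n B], [X → . T + n]
  [X → . T + n] has the dot before T: add [T → . X S], [T → . S], [T → . S S T]
No further items can be added.

I₀ = { [S → . )], [S → . + n X], [S → . X], [S' → . S], [T → . S S T], [T → . S], [T → . X S], [X → . T + n], [X → . n B] }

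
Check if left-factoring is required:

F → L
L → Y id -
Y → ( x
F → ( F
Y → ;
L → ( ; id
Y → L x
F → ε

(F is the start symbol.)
No, left-factoring is not needed

Left-factoring is needed when two productions for the same non-terminal
share a common prefix on the right-hand side.

Productions for F:
  F → L
  F → ( F
  F → ε
Productions for L:
  L → Y id -
  L → ( ; id
Productions for Y:
  Y → ( x
  Y → ;
  Y → L x

No common prefixes found.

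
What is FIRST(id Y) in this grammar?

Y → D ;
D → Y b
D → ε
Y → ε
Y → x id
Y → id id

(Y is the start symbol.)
{ 'id' }

To compute FIRST(id Y), process the symbols left to right:
Symbol id is a terminal. Add 'id' and stop.
FIRST(id Y) = { 'id' }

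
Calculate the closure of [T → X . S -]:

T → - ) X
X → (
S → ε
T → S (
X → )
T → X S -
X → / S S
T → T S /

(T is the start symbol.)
{ [S → .], [T → X . S -] }

Start with: [T → X . S -]
  [T → X . S -] has the dot before S: add [S → .]
No further items can be added.

CLOSURE = { [S → .], [T → X . S -] }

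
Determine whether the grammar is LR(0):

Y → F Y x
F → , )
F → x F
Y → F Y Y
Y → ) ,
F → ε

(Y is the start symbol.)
No. Shift-reduce conflict between [F → .] and [F → . , )]

A grammar is LR(0) if no state in the canonical LR(0) collection has:
  - both a shift item (dot before a terminal) and a complete item (shift-reduce conflict), or
  - two or more complete items (reduce-reduce conflict; the accept item [Y' → Y .] counts as a complete item here).

Augment with Y' → Y and build the canonical LR(0) collection (I0 = CLOSURE({[Y' → . Y]}), then GOTO on every symbol after a dot until no new states appear). It has 12 states:
  I0: { [F → . , )], [F → . x F], [F → .], [Y → . ) ,], [Y → . F Y Y], [Y → . F Y x], [Y' → . Y] }  — shift, reduce
  I1: { [Y → ) . ,] }  — shift
  I2: { [F → , . )] }  — shift
  I3: { [F → . , )], [F → . x F], [F → .], [Y → . ) ,], [Y → . F Y Y], [Y → . F Y x], [Y → F . Y Y], [Y → F . Y x] }  — shift, reduce
  I4: { [Y' → Y .] }  — accept
  I5: { [F → . , )], [F → . x F], [F → .], [F → x . F] }  — shift, reduce
  I6: { [F → x F .] }  — reduce
  I7: { [F → . , )], [F → . x F], [F → .], [Y → . ) ,], [Y → . F Y Y], [Y → . F Y x], [Y → F Y . Y], [Y → F Y . x] }  — shift, reduce
  I8: { [Y → F Y Y .] }  — reduce
  I9: { [F → . , )], [F → . x F], [F → .], [F → x . F], [Y → F Y x .] }  — shift, 2 reduces
  I10: { [F → , ) .] }  — reduce
  I11: { [Y → ) , .] }  — reduce

Conflict in state I0:
  Shift-reduce conflict between [F → .] and [F → . , )]
So the grammar is NOT LR(0).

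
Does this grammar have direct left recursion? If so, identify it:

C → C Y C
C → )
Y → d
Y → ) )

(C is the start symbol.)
Direct left recursion occurs when N → N α for some non-terminal N (the right-hand side begins with the left-hand side itself).

C → C Y C: LEFT RECURSIVE (starts with C)
C → ): starts with ')'
Y → d: starts with d
Y → ) ): starts with ')'

The grammar has direct left recursion on: C.

Answer: Yes, C is left-recursive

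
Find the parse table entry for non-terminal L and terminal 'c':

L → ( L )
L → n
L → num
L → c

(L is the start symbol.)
To find M[L, 'c'], we find productions for L where 'c' is in the predict set (PREDICT(N → α) = (FIRST(α) \ {ε}) ∪ (FOLLOW(N) if α ⇒* ε)).

L → ( L ): PREDICT = { '(' }
L → n: PREDICT = { 'n' }
L → num: PREDICT = { 'num' }
L → c: PREDICT = { 'c' }
  'c' is in predict set, so this production goes in M[L, 'c']

M[L, 'c'] = L → c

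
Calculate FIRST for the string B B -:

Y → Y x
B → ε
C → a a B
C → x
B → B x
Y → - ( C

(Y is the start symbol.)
{ '-', 'x' }

FIRST sets of the non-terminals involved (from the grammar, by fixed-point iteration):
  FIRST(B) = { 'x', ε }

To compute FIRST(B B -), process the symbols left to right:
Symbol B is a non-terminal. Add FIRST(B) \ {ε} = { 'x' }
B is nullable (ε ∈ FIRST(B)), continue to the next symbol.
Symbol B is a non-terminal. Add FIRST(B) \ {ε} = { 'x' }
B is nullable (ε ∈ FIRST(B)), continue to the next symbol.
Symbol - is a terminal. Add '-' and stop.
FIRST(B B -) = { '-', 'x' }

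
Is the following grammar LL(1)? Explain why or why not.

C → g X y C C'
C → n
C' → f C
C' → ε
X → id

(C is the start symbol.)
A grammar is LL(1) if for each non-terminal N with multiple productions, the predict sets of those productions are pairwise disjoint, where PREDICT(N → α) = (FIRST(α) \ {ε}) ∪ (FOLLOW(N) if α ⇒* ε).

Relevant sets:
  FOLLOW(C') = { $, 'f' }

For C:
  PREDICT(C → g X y C C') = { 'g' }
  PREDICT(C → n) = { 'n' }
For C':
  PREDICT(C' → f C) = { 'f' }
  PREDICT(C' → ε) = { $, 'f' }
X has a single production, so nothing to check there.

Conflict found: Predict set conflict for C': { 'f' }
The grammar is NOT LL(1).

Answer: No. Predict set conflict for C': { 'f' }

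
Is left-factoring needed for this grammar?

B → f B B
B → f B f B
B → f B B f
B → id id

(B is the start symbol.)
Yes, B has productions with common prefix 'f B'

Left-factoring is needed when two productions for the same non-terminal
share a common prefix on the right-hand side.

Productions for B:
  B → f B B
  B → f B f B
  B → f B B f
  B → id id

Found common prefix 'f B' in productions for B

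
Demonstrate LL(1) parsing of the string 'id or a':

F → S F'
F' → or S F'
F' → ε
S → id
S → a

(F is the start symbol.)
LL(1) parsing maintains a stack (initially the start symbol over $) and the input. At each step: if the stack top is a terminal, match it against the current input token; if it is a non-terminal N, replace it with the RHS of M[N, lookahead] (the unique production whose predict set contains the lookahead).

Stack is shown with the top on the left.

Stack      Input      Action
----------------------------
F $        id or a $  output F → S F'
S F' $     id or a $  output S → id
id F' $    id or a $  match 'id'
F' $       or a $     output F' → or S F'
or S F' $  or a $     match 'or'
S F' $     a $        output S → a
a F' $     a $        match 'a'
F' $       $          output F' → ε
$          $          accept

The string is accepted.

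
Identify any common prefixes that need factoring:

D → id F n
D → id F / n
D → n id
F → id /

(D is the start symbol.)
Left-factoring is needed when two productions for the same non-terminal
share a common prefix on the right-hand side.

Productions for D:
  D → id F n
  D → id F / n
  D → n id

Found common prefix 'id F' in productions for D

Answer: Yes, D has productions with common prefix 'id F'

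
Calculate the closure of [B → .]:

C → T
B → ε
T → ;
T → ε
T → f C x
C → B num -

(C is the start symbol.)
{ [B → .] }

Start with: [B → .]
The dot is at the end, so nothing is added.

CLOSURE = { [B → .] }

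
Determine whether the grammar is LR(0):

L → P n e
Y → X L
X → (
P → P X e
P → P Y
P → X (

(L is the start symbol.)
Yes, the grammar is LR(0)

A grammar is LR(0) if no state in the canonical LR(0) collection has:
  - both a shift item (dot before a terminal) and a complete item (shift-reduce conflict), or
  - two or more complete items (reduce-reduce conflict; the accept item [L' → L .] counts as a complete item here).

Augment with L' → L and build the canonical LR(0) collection (I0 = CLOSURE({[L' → . L]}), then GOTO on every symbol after a dot until no new states appear). It has 12 states:
  I0: { [L → . P n e], [L' → . L], [P → . P X e], [P → . P Y], [P → . X (], [X → . (] }  — shift
  I1: { [X → ( .] }  — reduce
  I2: { [L' → L .] }  — accept
  I3: { [L → P . n e], [P → P . X e], [P → P . Y], [X → . (], [Y → . X L] }  — shift
  I4: { [P → X . (] }  — shift
  I5: { [P → X ( .] }  — reduce
  I6: { [L → . P n e], [P → . P X e], [P → . P Y], [P → . X (], [P → P X . e], [X → . (], [Y → X . L] }  — shift
  I7: { [P → P Y .] }  — reduce
  I8: { [L → P n . e] }  — shift
  I9: { [L → P n e .] }  — reduce
  I10: { [Y → X L .] }  — reduce
  I11: { [P → P X e .] }  — reduce

Every state is either a pure shift/goto state or contains exactly one complete item and nothing to shift — no conflicts. The grammar is LR(0).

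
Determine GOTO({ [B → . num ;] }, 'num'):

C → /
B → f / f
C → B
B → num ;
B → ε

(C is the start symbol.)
GOTO(I, 'num') = CLOSURE({ [A → αX.β] : [A → α.Xβ] ∈ I, X = 'num' })

Items with dot before 'num', with the dot advanced:
  [B → . num ;] → [B → num . ;]
Closure adds nothing (no advanced item has the dot before a non-terminal).

GOTO = { [B → num . ;] }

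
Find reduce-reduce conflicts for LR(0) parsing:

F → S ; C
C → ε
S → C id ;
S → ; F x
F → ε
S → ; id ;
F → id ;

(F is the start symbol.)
A reduce-reduce conflict occurs when an LR(0) state has two complete items [A → α .] and [B → β .] — both call for a reduction, and with no lookahead the parser cannot choose between them.

Augment with F' → F and build the canonical LR(0) collection (I0 = CLOSURE({[F' → . F]}), then GOTO on every symbol after a dot until no new states appear). It has 15 states:
  I0: { [C → .], [F → . S ; C], [F → . id ;], [F → .], [F' → . F], [S → . ; F x], [S → . ; id ;], [S → . C id ;] }  — shift, 2 reduces
  I1: { [C → .], [F → . S ; C], [F → . id ;], [F → .], [S → . ; F x], [S → . ; id ;], [S → . C id ;], [S → ; . F x], [S → ; . id ;] }  — shift, 2 reduces
  I2: { [S → C . id ;] }  — shift
  I3: { [F' → F .] }  — accept
  I4: { [F → S . ; C] }  — shift
  I5: { [F → id . ;] }  — shift
  I6: { [F → id ; .] }  — reduce
  I7: { [C → .], [F → S ; . C] }  — reduce
  I8: { [F → S ; C .] }  — reduce
  I9: { [S → C id . ;] }  — shift
  I10: { [S → C id ; .] }  — reduce
  I11: { [S → ; F . x] }  — shift
  I12: { [F → id . ;], [S → ; id . ;] }  — shift
  I13: { [F → id ; .], [S → ; id ; .] }  — 2 reduces
  I14: { [S → ; F x .] }  — reduce

I0 contains complete items [C → .], [F → .] — reduce-reduce conflict.
I1 contains complete items [C → .], [F → .] — reduce-reduce conflict.
I13 contains complete items [F → id ; .], [S → ; id ; .] — reduce-reduce conflict.

Answer: Yes — I0: [C → .] vs [F → .]; I1: [C → .] vs [F → .]; I13: [F → id ; .] vs [S → ; id ; .]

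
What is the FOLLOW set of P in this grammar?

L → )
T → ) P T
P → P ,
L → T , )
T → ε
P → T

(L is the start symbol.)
{ ')', ',' }

In T → ) P T: P is followed by T, add FIRST(T) \ {ε} = { ')' }
  T is nullable, so also add FOLLOW(T)
In P → P ,: P is followed by ',', add FIRST(',') \ {ε} = { ',' }

The FOLLOW sets referred to above (computed the same way, to a fixed point):
  FOLLOW(T) = { ')', ',' }

Taking the union: FOLLOW(P) = { ')', ',' }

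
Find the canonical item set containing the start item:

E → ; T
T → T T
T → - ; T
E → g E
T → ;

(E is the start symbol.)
{ [E → . ; T], [E → . g E], [E' → . E] }

First, augment the grammar with E' → E
I₀ = CLOSURE({ [E' → . E] }):
  [E' → . E] has the dot before E: add [E → . ; T], [E → . g E]
No further items can be added.

I₀ = { [E → . ; T], [E → . g E], [E' → . E] }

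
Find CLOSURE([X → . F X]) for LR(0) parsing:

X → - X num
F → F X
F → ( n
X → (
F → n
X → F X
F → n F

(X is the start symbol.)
{ [F → . ( n], [F → . F X], [F → . n F], [F → . n], [X → . F X] }

To compute CLOSURE, for each item [A → α.Bβ] where B is a non-terminal, add [B → .γ] for all productions B → γ; repeat for the newly added items until nothing changes.

Start with: [X → . F X]
  [X → . F X] has the dot before F: add [F → . F X], [F → . ( n], [F → . n], [F → . n F]
No further items can be added.

CLOSURE = { [F → . ( n], [F → . F X], [F → . n F], [F → . n], [X → . F X] }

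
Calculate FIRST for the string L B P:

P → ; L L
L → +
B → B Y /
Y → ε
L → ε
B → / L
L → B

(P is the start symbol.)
{ '+', '/' }

FIRST sets of the non-terminals involved (from the grammar, by fixed-point iteration):
  FIRST(L) = { '+', '/', ε }
  FIRST(B) = { '/' }

To compute FIRST(L B P), process the symbols left to right:
Symbol L is a non-terminal. Add FIRST(L) \ {ε} = { '+', '/' }
L is nullable (ε ∈ FIRST(L)), continue to the next symbol.
Symbol B is a non-terminal. Add FIRST(B) \ {ε} = { '/' }
B is not nullable (ε ∉ FIRST(B)), so stop here.
FIRST(L B P) = { '+', '/' }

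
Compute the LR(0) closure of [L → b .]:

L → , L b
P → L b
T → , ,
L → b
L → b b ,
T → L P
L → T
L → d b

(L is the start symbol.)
Start with: [L → b .]
The dot is at the end, so nothing is added.

CLOSURE = { [L → b .] }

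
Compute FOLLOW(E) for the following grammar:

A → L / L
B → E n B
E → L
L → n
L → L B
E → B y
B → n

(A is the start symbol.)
To compute FOLLOW(E), find every occurrence of E on a right-hand side N → α E β: add FIRST(β) \ {ε}, and if β is empty or nullable also add FOLLOW(N). Iterate to a fixed point.

In B → E n B: E is followed by n B, add FIRST(n B) \ {ε} = { 'n' }

Taking the union: FOLLOW(E) = { 'n' }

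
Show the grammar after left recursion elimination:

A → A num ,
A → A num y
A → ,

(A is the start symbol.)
A → , A'
A' → num , A'
A' → num y A'
A' → ε

A is directly left-recursive. The standard transformation for
  A → A α₁ | ... | A α_m | β₁ | ... | β_n
is
  A  → β₁ A' | ... | β_n A'
  A' → α₁ A' | ... | α_m A' | ε

A → , becomes A → , A'
A → A num , becomes A' → num , A'
A → A num y becomes A' → num y A'
Add A' → ε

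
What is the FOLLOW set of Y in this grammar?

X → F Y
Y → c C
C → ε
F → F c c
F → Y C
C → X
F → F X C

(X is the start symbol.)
{ $, 'c' }

To compute FOLLOW(Y), find every occurrence of Y on a right-hand side N → α Y β: add FIRST(β) \ {ε}, and if β is empty or nullable also add FOLLOW(N). Iterate to a fixed point.

In X → F Y: Y is at the end, add FOLLOW(X)
In F → Y C: Y is followed by C, add FIRST(C) \ {ε} = { 'c' }
  C is nullable, so also add FOLLOW(F)

The FOLLOW sets referred to above (computed the same way, to a fixed point):
  FOLLOW(X) = { $, 'c' }
  FOLLOW(F) = { 'c' }

Taking the union: FOLLOW(Y) = { $, 'c' }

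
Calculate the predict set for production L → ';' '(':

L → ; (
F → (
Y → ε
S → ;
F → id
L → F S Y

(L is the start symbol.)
PREDICT(L → ';' '(') = (FIRST(RHS) \ {ε}) ∪ (FOLLOW(L) if ε ∈ FIRST(RHS), i.e. RHS ⇒* ε)
FIRST(';' '(') = { ';' }
ε ∉ FIRST(';' '('), so FOLLOW(L) is not added.
PREDICT(L → ';' '(') = { ';' }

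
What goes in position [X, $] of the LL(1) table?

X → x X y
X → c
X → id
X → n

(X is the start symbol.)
Empty (error entry)

To find M[X, $], we find productions for X where $ is in the predict set (PREDICT(N → α) = (FIRST(α) \ {ε}) ∪ (FOLLOW(N) if α ⇒* ε)).

X → x X y: PREDICT = { 'x' }
X → c: PREDICT = { 'c' }
X → id: PREDICT = { 'id' }
X → n: PREDICT = { 'n' }

M[X, $] is empty (no production applies)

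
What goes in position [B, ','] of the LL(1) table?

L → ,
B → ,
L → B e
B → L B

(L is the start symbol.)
To find M[B, ','], we find productions for B where ',' is in the predict set (PREDICT(N → α) = (FIRST(α) \ {ε}) ∪ (FOLLOW(N) if α ⇒* ε)).

Relevant sets:
  FIRST(L) = { ',' }

B → ,: PREDICT = { ',' }
  ',' is in predict set, so this production goes in M[B, ',']
B → L B: PREDICT = { ',' }
  ',' is in predict set, so this production goes in M[B, ',']

M[B, ','] = B → ,, B → L B  (a multiply-defined cell — the grammar is not LL(1))

Answer: B → ,, B → L B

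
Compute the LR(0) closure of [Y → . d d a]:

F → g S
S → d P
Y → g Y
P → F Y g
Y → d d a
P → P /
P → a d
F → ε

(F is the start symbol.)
Start with: [Y → . d d a]
The dot precedes the terminal d, so nothing is added.

CLOSURE = { [Y → . d d a] }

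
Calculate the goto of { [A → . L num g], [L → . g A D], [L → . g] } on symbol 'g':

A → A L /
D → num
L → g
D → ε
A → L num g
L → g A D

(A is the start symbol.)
GOTO(I, 'g') = CLOSURE({ [A → αX.β] : [A → α.Xβ] ∈ I, X = 'g' })

Items with dot before 'g', with the dot advanced:
  [L → . g] → [L → g .]
  [L → . g A D] → [L → g . A D]
Closure of the advanced items:
  [L → g . A D] has the dot before A: add [A → . A L /], [A → . L num g]
  [A → . L num g] has the dot before L: add [L → . g], [L → . g A D]

GOTO = { [A → . A L /], [A → . L num g], [L → . g A D], [L → . g], [L → g . A D], [L → g .] }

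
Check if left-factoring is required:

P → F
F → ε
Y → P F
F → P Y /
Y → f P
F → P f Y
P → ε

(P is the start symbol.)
Left-factoring is needed when two productions for the same non-terminal
share a common prefix on the right-hand side.

Productions for P:
  P → F
  P → ε
Productions for F:
  F → ε
  F → P Y /
  F → P f Y
Productions for Y:
  Y → P F
  Y → f P

Found common prefix 'P' in productions for F

Answer: Yes, F has productions with common prefix 'P'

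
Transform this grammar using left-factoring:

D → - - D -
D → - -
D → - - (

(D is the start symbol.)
D → - - D'
D' → D -
D' → ε
D' → (

Left-factoring transforms A → αβ₁ | αβ₂ into A → αA' and A' → β₁ | β₂
(α is the longest common prefix among the alternatives). Repeat until
no nonterminal has two alternatives with a common prefix.

Round 1: D has alternatives sharing prefix '- -'. Introduce D': D → - - D'
  Add: D' → D -
  Add: D' → ε
  Add: D' → (

No remaining common prefixes — done.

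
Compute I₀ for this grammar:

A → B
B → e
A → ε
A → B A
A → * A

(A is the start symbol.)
{ [A → . * A], [A → . B A], [A → . B], [A → .], [A' → . A], [B → . e] }

First, augment the grammar with A' → A
I₀ = CLOSURE({ [A' → . A] }):
  [A' → . A] has the dot before A: add [A → . B], [A → .], [A → . B A], [A → . * A]
  [A → . B] has the dot before B: add [B → . e]
No further items can be added.

I₀ = { [A → . * A], [A → . B A], [A → . B], [A → .], [A' → . A], [B → . e] }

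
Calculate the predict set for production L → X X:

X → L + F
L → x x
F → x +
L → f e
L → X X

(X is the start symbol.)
{ 'f', 'x' }

PREDICT(L → X X) = (FIRST(RHS) \ {ε}) ∪ (FOLLOW(L) if ε ∈ FIRST(RHS), i.e. RHS ⇒* ε)
FIRST(X) = { 'f', 'x' }
FIRST(X X) = { 'f', 'x' }
ε ∉ FIRST(X X), so FOLLOW(L) is not added.
PREDICT(L → X X) = { 'f', 'x' }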